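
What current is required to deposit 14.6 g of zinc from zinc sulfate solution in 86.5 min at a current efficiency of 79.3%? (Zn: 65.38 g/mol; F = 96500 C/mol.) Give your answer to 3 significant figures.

n(Zn) = 14.6 / 65.38 = 0.2233 mol
Zn²⁺ + 2e⁻ → Zn, so n(e⁻) = 2 × 0.2233 = 0.4466 mol
Q = 0.4466 × 96500 / 0.793 = 54350 C
I = Q / t = 54350 / 5190 s = 10.5 A

10.5 A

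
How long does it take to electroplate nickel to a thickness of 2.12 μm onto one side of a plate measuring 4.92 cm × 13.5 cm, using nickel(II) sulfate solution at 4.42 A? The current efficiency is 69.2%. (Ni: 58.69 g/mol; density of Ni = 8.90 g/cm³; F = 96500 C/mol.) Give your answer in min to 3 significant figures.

2.25 min

Plated area = 4.92 × 13.5 = 66.42 cm²
Volume = 66.42 × 2.12×10⁻⁴ cm = 0.01408 cm³
m(Ni) = 0.01408 × 8.90 = 0.1253 g
n(Ni) = 0.1253 / 58.69 = 0.002135 mol; n(e⁻) = 2 × 0.002135 = 0.004270 mol
Q = 0.004270 × 96500 / 0.692 = 595.5 C
t = 595.5 / 4.42 = 134.7 s = 2.25 min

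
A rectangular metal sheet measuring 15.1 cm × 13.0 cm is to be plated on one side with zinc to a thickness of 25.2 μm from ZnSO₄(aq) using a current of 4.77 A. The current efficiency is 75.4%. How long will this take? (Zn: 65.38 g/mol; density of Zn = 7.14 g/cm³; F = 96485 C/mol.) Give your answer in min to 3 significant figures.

Plated area = 15.1 × 13.0 = 196.3 cm²
Volume = 196.3 × 25.2×10⁻⁴ cm = 0.4947 cm³
m(Zn) = 0.4947 × 7.14 = 3.532 g
n(Zn) = 3.532 / 65.38 = 0.05402 mol; n(e⁻) = 2 × 0.05402 = 0.1080 mol
Q = 0.1080 × 96485 / 0.754 = 13820 C
t = 13820 / 4.77 = 2897 s = 48.3 min

48.3 min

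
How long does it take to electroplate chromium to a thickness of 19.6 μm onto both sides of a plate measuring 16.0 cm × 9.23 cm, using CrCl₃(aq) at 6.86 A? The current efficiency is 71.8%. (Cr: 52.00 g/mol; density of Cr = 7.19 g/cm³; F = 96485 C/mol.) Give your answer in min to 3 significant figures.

78.4 min

Plated area = 2 × 16.0 × 9.23 = 295.4 cm²
Volume = 295.4 × 19.6×10⁻⁴ cm = 0.5790 cm³
m(Cr) = 0.5790 × 7.19 = 4.163 g
n(Cr) = 4.163 / 52.00 = 0.08006 mol; n(e⁻) = 3 × 0.08006 = 0.2402 mol
Q = 0.2402 × 96485 / 0.718 = 32280 C
t = 32280 / 6.86 = 4706 s = 78.4 min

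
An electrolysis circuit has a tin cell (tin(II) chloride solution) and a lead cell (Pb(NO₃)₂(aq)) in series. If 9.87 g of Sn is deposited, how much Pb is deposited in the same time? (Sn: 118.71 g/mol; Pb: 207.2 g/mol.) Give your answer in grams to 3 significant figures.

n(Sn) = 9.87 / 118.71 = 0.08314 mol
Sn²⁺ + 2e⁻ → Sn, so n(e⁻) = 2 × 0.08314 = 0.1663 mol
The cells are in series, so the same charge (and hence the same n(e⁻) = 0.1663 mol) passes through both.
Pb²⁺ + 2e⁻ → Pb, so n(Pb) = 0.1663 / 2 = 0.08315 mol
m(Pb) = 0.08315 × 207.2 = 17.2 g

17.2 g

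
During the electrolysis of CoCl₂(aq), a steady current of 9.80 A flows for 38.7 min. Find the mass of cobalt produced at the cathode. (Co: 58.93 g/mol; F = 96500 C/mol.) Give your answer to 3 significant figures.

Q = It = 9.80 × 2322 = 22760 C
n(e⁻) = Q/F = 22760/96500 = 0.2359 mol
Co²⁺ + 2e⁻ → Co, so n(Co) = 0.2359 / 2 = 0.1180 mol
m = 0.1180 × 58.93 = 6.95 g

6.95 g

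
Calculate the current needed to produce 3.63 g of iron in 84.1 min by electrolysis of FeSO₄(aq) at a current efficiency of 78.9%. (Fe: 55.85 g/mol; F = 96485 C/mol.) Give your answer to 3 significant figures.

n(Fe) = 3.63 / 55.85 = 0.06500 mol
Fe²⁺ + 2e⁻ → Fe, so n(e⁻) = 2 × 0.06500 = 0.1300 mol
Q = 0.1300 × 96485 / 0.789 = 15900 C
I = Q / t = 15900 / 5046 s = 3.15 A

3.15 A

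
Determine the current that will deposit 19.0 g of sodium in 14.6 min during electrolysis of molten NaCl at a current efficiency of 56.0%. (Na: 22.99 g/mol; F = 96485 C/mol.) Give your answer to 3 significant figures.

n(Na) = 19.0 / 22.99 = 0.8264 mol
Na⁺ + e⁻ → Na, so n(e⁻) = 0.8264 mol
Q = 0.8264 × 96485 / 0.560 = 1.424×10^5 C
I = Q / t = 1.424×10^5 / 876 s = 163 A

163 A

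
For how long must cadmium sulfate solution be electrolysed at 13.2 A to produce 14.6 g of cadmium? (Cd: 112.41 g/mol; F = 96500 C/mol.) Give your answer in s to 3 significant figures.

n(Cd) = 14.6 / 112.41 = 0.1299 mol
Cd²⁺ + 2e⁻ → Cd, so n(e⁻) = 2 × 0.1299 = 0.2598 mol
Q = 0.2598 × 96500 = 25070 C
t = Q / I = 25070 / 13.2 = 1899 s

1900 s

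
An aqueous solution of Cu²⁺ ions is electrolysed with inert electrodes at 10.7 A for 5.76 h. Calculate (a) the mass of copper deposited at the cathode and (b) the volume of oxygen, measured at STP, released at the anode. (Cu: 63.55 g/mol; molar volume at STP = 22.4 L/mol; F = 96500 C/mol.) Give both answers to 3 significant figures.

Q = 10.7 × 20736 = 2.219×10^5 C; n(e⁻) = 2.219×10^5 / 96500 = 2.299 mol
Cathode: Cu²⁺ + 2e⁻ → Cu → n(Cu) = 2.299/2 = 1.150 mol → 73.1 g
Anode: 2H₂O → O₂ + 4H⁺ + 4e⁻ → n(O₂) = 2.299/4 = 0.5748 mol → 12.9 L

73.1 g Cu; 12.9 L O₂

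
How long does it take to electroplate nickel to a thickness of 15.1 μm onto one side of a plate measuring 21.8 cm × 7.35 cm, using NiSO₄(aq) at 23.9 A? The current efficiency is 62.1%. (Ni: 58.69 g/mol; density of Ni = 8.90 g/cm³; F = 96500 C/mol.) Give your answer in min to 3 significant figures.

7.95 min

Plated area = 21.8 × 7.35 = 160.2 cm²
Volume = 160.2 × 15.1×10⁻⁴ cm = 0.2419 cm³
m(Ni) = 0.2419 × 8.90 = 2.153 g
n(Ni) = 2.153 / 58.69 = 0.03668 mol; n(e⁻) = 2 × 0.03668 = 0.07336 mol
Q = 0.07336 × 96500 / 0.621 = 11400 C
t = 11400 / 23.9 = 477.0 s = 7.95 min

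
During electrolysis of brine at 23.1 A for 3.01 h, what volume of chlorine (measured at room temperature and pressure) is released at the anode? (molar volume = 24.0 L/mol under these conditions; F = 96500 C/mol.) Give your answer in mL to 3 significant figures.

31100 mL

Q = It = 23.1 × 10836 = 2.503×10^5 C
n(e⁻) = 2.503×10^5 / 96500 = 2.594 mol
2Cl⁻ → Cl₂ + 2e⁻, so n(Cl₂) = 2.594 / 2 = 1.297 mol
V = 1.297 × 24.0 = 31.13 L
= 31100 mL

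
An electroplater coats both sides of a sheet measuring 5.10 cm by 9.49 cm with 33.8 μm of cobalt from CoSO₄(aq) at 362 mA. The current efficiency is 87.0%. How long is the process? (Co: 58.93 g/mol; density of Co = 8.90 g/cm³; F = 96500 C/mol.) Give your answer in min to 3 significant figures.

Plated area = 2 × 5.10 × 9.49 = 96.80 cm²
Volume = 96.80 × 33.8×10⁻⁴ cm = 0.3272 cm³
m(Co) = 0.3272 × 8.90 = 2.912 g
n(Co) = 2.912 / 58.93 = 0.04941 mol; n(e⁻) = 2 × 0.04941 = 0.09882 mol
Q = 0.09882 × 96500 / 0.870 = 10960 C
t = 10960 / 0.362 = 30280 s = 505 min

505 min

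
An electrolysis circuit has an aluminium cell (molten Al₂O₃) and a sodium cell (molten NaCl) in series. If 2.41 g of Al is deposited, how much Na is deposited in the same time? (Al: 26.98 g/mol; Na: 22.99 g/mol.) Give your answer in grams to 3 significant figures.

n(Al) = 2.41 / 26.98 = 0.08933 mol
Al³⁺ + 3e⁻ → Al, so n(e⁻) = 3 × 0.08933 = 0.2680 mol
Since the cells are in series, n(e⁻) in the Na cell is also 0.2680 mol.
Na⁺ + e⁻ → Na, so n(Na) = 0.2680 mol
m(Na) = 0.2680 × 22.99 = 6.16 g

6.16 g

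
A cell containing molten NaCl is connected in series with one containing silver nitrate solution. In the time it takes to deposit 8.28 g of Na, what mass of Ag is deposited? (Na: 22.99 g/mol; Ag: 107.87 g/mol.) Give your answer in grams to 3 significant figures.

n(Na) = 8.28 / 22.99 = 0.3602 mol
Na⁺ + e⁻ → Na, so n(e⁻) = 0.3602 mol
Same current for the same time ⇒ same n(e⁻) = 0.3602 mol in both cells.
Ag⁺ + e⁻ → Ag, so n(Ag) = 0.3602 mol
m(Ag) = 0.3602 × 107.87 = 38.9 g

38.9 g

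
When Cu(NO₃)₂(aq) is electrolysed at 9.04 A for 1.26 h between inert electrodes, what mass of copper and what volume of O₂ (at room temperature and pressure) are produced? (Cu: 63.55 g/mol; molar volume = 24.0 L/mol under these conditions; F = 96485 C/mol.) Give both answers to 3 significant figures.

13.5 g Cu; 2.55 L O₂

Q = 9.04 × 4536 = 41010 C; n(e⁻) = 41010 / 96485 = 0.4250 mol
Cathode: Cu²⁺ + 2e⁻ → Cu → n(Cu) = 0.4250/2 = 0.2125 mol → 13.5 g
Anode: 2H₂O → O₂ + 4H⁺ + 4e⁻ → n(O₂) = 0.4250/4 = 0.1063 mol → 2.55 L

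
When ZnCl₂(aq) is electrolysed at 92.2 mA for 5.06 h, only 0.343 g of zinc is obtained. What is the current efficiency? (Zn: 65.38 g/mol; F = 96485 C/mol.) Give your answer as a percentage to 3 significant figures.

60.3%

Q = 0.0922 × 18216 = 1680 C
n(e⁻) = 1680 / 96485 = 0.01741 mol
Zn²⁺ + 2e⁻ → Zn, so theoretical n(Zn) = 0.008705 mol → 0.5691 g
Efficiency = 0.343 / 0.5691 = 0.6027 = 60.3%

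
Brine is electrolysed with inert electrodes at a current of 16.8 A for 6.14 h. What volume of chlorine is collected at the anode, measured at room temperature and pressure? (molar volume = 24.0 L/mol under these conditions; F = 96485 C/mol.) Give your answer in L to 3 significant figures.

Charge passed = 16.8 × 22104 = 3.713×10^5 C
n(e⁻) = Q/F = 3.713×10^5/96485 = 3.848 mol
2Cl⁻ → Cl₂ + 2e⁻, so n(Cl₂) = 3.848 / 2 = 1.924 mol
V = 1.924 × 24.0 = 46.18 L

46.2 L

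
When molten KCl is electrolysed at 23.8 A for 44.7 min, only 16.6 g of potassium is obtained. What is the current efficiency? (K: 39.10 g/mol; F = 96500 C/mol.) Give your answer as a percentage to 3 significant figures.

Q = 23.8 × 2682 = 63830 C
n(e⁻) = 63830 / 96500 = 0.6615 mol
K⁺ + e⁻ → K, so theoretical n(K) = 0.6615 mol → 25.86 g
Efficiency = 16.6 / 25.86 = 0.6419 = 64.2%

64.2%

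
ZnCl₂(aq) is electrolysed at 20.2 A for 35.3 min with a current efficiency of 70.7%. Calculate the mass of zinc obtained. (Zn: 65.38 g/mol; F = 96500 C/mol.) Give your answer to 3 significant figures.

10.2 g

Q = 20.2 × 2118 = 42780 C
n(e⁻) = 42780 / 96500 = 0.4433 mol
Zn²⁺ + 2e⁻ → Zn, so theoretical m(Zn) = 0.2217 × 65.38 = 14.49 g
Actual mass = 70.7% × 14.49 = 10.2 g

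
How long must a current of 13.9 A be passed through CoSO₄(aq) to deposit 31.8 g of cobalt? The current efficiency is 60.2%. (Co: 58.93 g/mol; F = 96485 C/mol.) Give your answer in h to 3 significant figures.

3.46 h

n(Co) = 31.8 / 58.93 = 0.5396 mol
Co²⁺ + 2e⁻ → Co, so n(e⁻) = 2 × 0.5396 = 1.079 mol
Q = 1.079 × 96485 / 0.602 = 1.729×10^5 C
t = Q / I = 1.729×10^5 / 13.9 = 12440 s = 3.46 h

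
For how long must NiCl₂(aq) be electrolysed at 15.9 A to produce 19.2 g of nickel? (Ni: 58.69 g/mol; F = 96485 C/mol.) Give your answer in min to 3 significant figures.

66.2 min

n(Ni) = 19.2 / 58.69 = 0.3271 mol
Ni²⁺ + 2e⁻ → Ni, so n(e⁻) = 2 × 0.3271 = 0.6542 mol
Q = 0.6542 × 96485 = 63120 C
t = Q / I = 63120 / 15.9 = 3970 s = 66.2 min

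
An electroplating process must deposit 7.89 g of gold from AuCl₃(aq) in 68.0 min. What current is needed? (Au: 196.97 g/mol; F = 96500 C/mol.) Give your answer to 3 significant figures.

2.84 A

n(Au) = 7.89 / 196.97 = 0.04006 mol
Au³⁺ + 3e⁻ → Au, so n(e⁻) = 3 × 0.04006 = 0.1202 mol
Q = 0.1202 × 96500 = 11600 C
I = Q / t = 11600 / 4080 s = 2.84 A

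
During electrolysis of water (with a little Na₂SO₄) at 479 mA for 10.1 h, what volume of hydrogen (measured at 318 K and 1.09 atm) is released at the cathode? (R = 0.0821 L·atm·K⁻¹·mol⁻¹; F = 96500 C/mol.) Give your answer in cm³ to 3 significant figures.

2160 cm³

Charge passed = 0.479 × 36360 = 17420 C
Moles of electrons = 17420 / 96500 = 0.1805 mol
2H⁺ + 2e⁻ → H₂, so n(H₂) = 0.1805 / 2 = 0.09025 mol
V = nRT/P = 0.09025 × 0.0821 × 318 / 1.09 = 2.162 L
= 2160 cm³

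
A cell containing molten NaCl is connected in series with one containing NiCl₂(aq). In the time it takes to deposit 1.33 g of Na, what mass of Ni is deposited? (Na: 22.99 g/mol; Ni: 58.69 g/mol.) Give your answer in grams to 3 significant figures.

1.70 g

n(Na) = 1.33 / 22.99 = 0.05785 mol
Na⁺ + e⁻ → Na, so n(e⁻) = 0.05785 mol
In series, the same 0.05785 mol of electrons flows through the second cell.
Ni²⁺ + 2e⁻ → Ni, so n(Ni) = 0.05785 / 2 = 0.02893 mol
m(Ni) = 0.02893 × 58.69 = 1.70 g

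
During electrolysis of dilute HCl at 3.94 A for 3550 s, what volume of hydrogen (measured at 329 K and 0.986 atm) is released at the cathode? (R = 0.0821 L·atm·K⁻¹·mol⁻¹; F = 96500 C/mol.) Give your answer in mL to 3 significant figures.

1990 mL

Q = It = 3.94 × 3550 = 13990 C
n(e⁻) = Q/F = 13990/96500 = 0.1450 mol
2H⁺ + 2e⁻ → H₂, so n(H₂) = 0.1450 / 2 = 0.07250 mol
V = nRT/P = 0.07250 × 0.0821 × 329 / 0.986 = 1.986 L
= 1990 mL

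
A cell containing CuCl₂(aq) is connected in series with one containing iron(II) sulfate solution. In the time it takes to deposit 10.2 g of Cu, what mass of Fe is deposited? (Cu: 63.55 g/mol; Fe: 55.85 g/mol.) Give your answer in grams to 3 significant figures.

8.96 g

n(Cu) = 10.2 / 63.55 = 0.1605 mol
Cu²⁺ + 2e⁻ → Cu, so n(e⁻) = 2 × 0.1605 = 0.3210 mol
In series, the same 0.3210 mol of electrons flows through the second cell.
Fe²⁺ + 2e⁻ → Fe, so n(Fe) = 0.3210 / 2 = 0.1605 mol
m(Fe) = 0.1605 × 55.85 = 8.96 g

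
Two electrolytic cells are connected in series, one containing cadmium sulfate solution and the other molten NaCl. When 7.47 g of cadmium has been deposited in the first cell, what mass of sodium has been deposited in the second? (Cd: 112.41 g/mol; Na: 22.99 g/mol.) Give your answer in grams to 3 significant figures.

n(Cd) = 7.47 / 112.41 = 0.06645 mol
Cd²⁺ + 2e⁻ → Cd, so n(e⁻) = 2 × 0.06645 = 0.1329 mol
The cells are in series, so the same charge (and hence the same n(e⁻) = 0.1329 mol) passes through both.
Na⁺ + e⁻ → Na, so n(Na) = 0.1329 mol
m(Na) = 0.1329 × 22.99 = 3.06 g

3.06 g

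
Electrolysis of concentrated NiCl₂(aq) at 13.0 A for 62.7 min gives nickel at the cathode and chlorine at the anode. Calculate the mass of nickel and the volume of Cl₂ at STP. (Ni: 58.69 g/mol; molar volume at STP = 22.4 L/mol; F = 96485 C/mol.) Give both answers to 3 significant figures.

14.9 g Ni; 5.68 L Cl₂

Q = 13.0 × 3762 = 48910 C; n(e⁻) = 48910 / 96485 = 0.5069 mol
Cathode: Ni²⁺ + 2e⁻ → Ni → n(Ni) = 0.5069/2 = 0.2535 mol → 14.9 g
Anode: 2Cl⁻ → Cl₂ + 2e⁻ → n(Cl₂) = 0.5069/2 = 0.2535 mol → 5.68 L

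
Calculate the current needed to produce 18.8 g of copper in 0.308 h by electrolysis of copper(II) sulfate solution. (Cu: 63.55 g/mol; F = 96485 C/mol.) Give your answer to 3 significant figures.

51.5 A

n(Cu) = 18.8 / 63.55 = 0.2958 mol
Cu²⁺ + 2e⁻ → Cu, so n(e⁻) = 2 × 0.2958 = 0.5916 mol
Q = 0.5916 × 96485 = 57080 C
I = Q / t = 57080 / 1108.8 s = 51.5 A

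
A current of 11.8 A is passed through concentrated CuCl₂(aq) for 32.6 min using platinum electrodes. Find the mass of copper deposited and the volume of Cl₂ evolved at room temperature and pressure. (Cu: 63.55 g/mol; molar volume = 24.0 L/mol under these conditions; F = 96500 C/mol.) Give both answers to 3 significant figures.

7.60 g Cu; 2.87 L Cl₂

Q = 11.8 × 1956 = 23080 C; n(e⁻) = 23080 / 96500 = 0.2392 mol
Cathode: Cu²⁺ + 2e⁻ → Cu → n(Cu) = 0.2392/2 = 0.1196 mol → 7.60 g
Anode: 2Cl⁻ → Cl₂ + 2e⁻ → n(Cl₂) = 0.2392/2 = 0.1196 mol → 2.87 L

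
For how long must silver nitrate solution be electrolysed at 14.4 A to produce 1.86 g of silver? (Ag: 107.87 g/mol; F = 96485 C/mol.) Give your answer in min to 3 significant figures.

n(Ag) = 1.86 / 107.87 = 0.01724 mol
Ag⁺ + e⁻ → Ag, so n(e⁻) = 0.01724 mol
Q = 0.01724 × 96485 = 1663 C
t = Q / I = 1663 / 14.4 = 115.5 s = 1.93 min

1.93 min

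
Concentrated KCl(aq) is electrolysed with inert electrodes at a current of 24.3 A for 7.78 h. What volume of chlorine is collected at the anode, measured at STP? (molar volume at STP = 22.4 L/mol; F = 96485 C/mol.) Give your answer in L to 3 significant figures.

79.0 L

Q = It = 24.3 × 28008 = 6.806×10^5 C
n(e⁻) = Q/F = 6.806×10^5/96485 = 7.054 mol
2Cl⁻ → Cl₂ + 2e⁻, so n(Cl₂) = 7.054 / 2 = 3.527 mol
V = 3.527 × 22.4 = 79.00 L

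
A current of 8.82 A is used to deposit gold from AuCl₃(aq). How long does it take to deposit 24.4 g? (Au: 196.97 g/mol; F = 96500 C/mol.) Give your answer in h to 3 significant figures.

n(Au) = 24.4 / 196.97 = 0.1239 mol
Au³⁺ + 3e⁻ → Au, so n(e⁻) = 3 × 0.1239 = 0.3717 mol
Q = 0.3717 × 96500 = 35870 C
t = Q / I = 35870 / 8.82 = 4067 s = 1.13 h

1.13 h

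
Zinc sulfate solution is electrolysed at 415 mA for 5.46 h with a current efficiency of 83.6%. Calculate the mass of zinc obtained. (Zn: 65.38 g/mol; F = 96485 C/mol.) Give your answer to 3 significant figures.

2.31 g

Q = 0.415 × 19656 = 8157 C
n(e⁻) = 8157 / 96485 = 0.08454 mol
Zn²⁺ + 2e⁻ → Zn, so theoretical m(Zn) = 0.04227 × 65.38 = 2.764 g
Actual mass = 83.6% × 2.764 = 2.31 g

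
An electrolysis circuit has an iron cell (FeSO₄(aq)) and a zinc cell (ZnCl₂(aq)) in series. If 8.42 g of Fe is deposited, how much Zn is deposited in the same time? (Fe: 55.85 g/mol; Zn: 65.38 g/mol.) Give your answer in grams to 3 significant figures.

9.86 g

n(Fe) = 8.42 / 55.85 = 0.1508 mol
Fe²⁺ + 2e⁻ → Fe, so n(e⁻) = 2 × 0.1508 = 0.3016 mol
In series, the same 0.3016 mol of electrons flows through the second cell.
Zn²⁺ + 2e⁻ → Zn, so n(Zn) = 0.3016 / 2 = 0.1508 mol
m(Zn) = 0.1508 × 65.38 = 9.86 g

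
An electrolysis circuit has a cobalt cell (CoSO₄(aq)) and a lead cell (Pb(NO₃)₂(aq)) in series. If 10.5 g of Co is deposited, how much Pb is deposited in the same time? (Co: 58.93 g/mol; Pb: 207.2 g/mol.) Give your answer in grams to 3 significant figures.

36.9 g

n(Co) = 10.5 / 58.93 = 0.1782 mol
Co²⁺ + 2e⁻ → Co, so n(e⁻) = 2 × 0.1782 = 0.3564 mol
In series, the same 0.3564 mol of electrons flows through the second cell.
Pb²⁺ + 2e⁻ → Pb, so n(Pb) = 0.3564 / 2 = 0.1782 mol
m(Pb) = 0.1782 × 207.2 = 36.9 g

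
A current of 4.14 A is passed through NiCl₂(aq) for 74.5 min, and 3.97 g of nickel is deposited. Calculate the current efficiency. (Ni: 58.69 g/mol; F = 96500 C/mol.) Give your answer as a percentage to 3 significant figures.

Q = 4.14 × 4470 = 18510 C
n(e⁻) = 18510 / 96500 = 0.1918 mol
Ni²⁺ + 2e⁻ → Ni, so theoretical n(Ni) = 0.09590 mol → 5.628 g
Efficiency = 3.97 / 5.628 = 0.7054 = 70.5%

70.5%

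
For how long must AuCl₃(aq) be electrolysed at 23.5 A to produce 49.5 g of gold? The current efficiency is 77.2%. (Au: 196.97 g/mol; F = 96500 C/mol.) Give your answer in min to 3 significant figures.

n(Au) = 49.5 / 196.97 = 0.2513 mol
Au³⁺ + 3e⁻ → Au, so n(e⁻) = 3 × 0.2513 = 0.7539 mol
Q = 0.7539 × 96500 / 0.772 = 94240 C
t = Q / I = 94240 / 23.5 = 4010 s = 66.8 min

66.8 min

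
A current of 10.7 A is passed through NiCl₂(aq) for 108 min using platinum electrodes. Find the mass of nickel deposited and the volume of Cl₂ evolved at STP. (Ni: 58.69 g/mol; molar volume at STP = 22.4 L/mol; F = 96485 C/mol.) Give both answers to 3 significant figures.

21.1 g Ni; 8.05 L Cl₂

Q = 10.7 × 6480 = 69340 C; n(e⁻) = 69340 / 96485 = 0.7187 mol
Cathode: Ni²⁺ + 2e⁻ → Ni → n(Ni) = 0.7187/2 = 0.3594 mol → 21.1 g
Anode: 2Cl⁻ → Cl₂ + 2e⁻ → n(Cl₂) = 0.7187/2 = 0.3594 mol → 8.05 L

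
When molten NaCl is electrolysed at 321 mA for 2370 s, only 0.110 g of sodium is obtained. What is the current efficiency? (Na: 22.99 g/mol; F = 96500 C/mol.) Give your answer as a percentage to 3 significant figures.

Q = 0.321 × 2370 = 760.8 C
n(e⁻) = 760.8 / 96500 = 0.007884 mol
Na⁺ + e⁻ → Na, so theoretical n(Na) = 0.007884 mol → 0.1813 g
Efficiency = 0.110 / 0.1813 = 0.6067 = 60.7%

60.7%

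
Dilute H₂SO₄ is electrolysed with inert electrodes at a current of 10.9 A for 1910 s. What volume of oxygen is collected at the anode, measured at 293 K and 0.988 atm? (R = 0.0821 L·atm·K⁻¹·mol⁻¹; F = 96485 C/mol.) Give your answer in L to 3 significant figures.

1.31 L

Q = 10.9 A × 1910 s = 20820 C
Moles of electrons = 20820 / 96485 = 0.2158 mol
2H₂O → O₂ + 4H⁺ + 4e⁻, so n(O₂) = 0.2158 / 4 = 0.05395 mol
V = nRT/P = 0.05395 × 0.0821 × 293 / 0.988 = 1.314 L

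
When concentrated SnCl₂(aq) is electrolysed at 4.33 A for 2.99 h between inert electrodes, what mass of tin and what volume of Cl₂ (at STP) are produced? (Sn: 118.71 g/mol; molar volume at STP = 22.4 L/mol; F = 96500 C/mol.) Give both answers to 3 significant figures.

28.7 g Sn; 5.41 L Cl₂

Q = 4.33 × 10764 = 46610 C; n(e⁻) = 46610 / 96500 = 0.4830 mol
Cathode: Sn²⁺ + 2e⁻ → Sn → n(Sn) = 0.4830/2 = 0.2415 mol → 28.7 g
Anode: 2Cl⁻ → Cl₂ + 2e⁻ → n(Cl₂) = 0.4830/2 = 0.2415 mol → 5.41 L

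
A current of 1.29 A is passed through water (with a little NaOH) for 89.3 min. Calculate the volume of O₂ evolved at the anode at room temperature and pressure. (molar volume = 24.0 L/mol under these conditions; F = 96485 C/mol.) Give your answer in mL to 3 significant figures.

430 mL

Charge passed = 1.29 × 5358 = 6912 C
n(e⁻) = Q/F = 6912/96485 = 0.07164 mol
2H₂O → O₂ + 4H⁺ + 4e⁻, so n(O₂) = 0.07164 / 4 = 0.01791 mol
V = 0.01791 × 24.0 = 0.4298 L
= 430 mL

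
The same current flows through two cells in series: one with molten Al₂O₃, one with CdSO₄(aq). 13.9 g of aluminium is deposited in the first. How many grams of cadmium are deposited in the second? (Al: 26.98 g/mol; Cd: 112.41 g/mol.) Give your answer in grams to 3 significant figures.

n(Al) = 13.9 / 26.98 = 0.5152 mol
Al³⁺ + 3e⁻ → Al, so n(e⁻) = 3 × 0.5152 = 1.546 mol
The cells are in series, so the same charge (and hence the same n(e⁻) = 1.546 mol) passes through both.
Cd²⁺ + 2e⁻ → Cd, so n(Cd) = 1.546 / 2 = 0.7730 mol
m(Cd) = 0.7730 × 112.41 = 86.9 g

86.9 g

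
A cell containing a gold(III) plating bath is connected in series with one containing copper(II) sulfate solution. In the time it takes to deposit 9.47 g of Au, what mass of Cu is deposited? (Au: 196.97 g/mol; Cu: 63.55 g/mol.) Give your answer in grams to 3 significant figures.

4.58 g

n(Au) = 9.47 / 196.97 = 0.04808 mol
Au³⁺ + 3e⁻ → Au, so n(e⁻) = 3 × 0.04808 = 0.1442 mol
In series, the same 0.1442 mol of electrons flows through the second cell.
Cu²⁺ + 2e⁻ → Cu, so n(Cu) = 0.1442 / 2 = 0.07210 mol
m(Cu) = 0.07210 × 63.55 = 4.58 g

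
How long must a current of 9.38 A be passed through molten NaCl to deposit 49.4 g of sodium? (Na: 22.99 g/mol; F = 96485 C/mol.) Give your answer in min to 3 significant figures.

368 min

n(Na) = 49.4 / 22.99 = 2.149 mol
Na⁺ + e⁻ → Na, so n(e⁻) = 2.149 mol
Q = 2.149 × 96485 = 2.073×10^5 C
t = Q / I = 2.073×10^5 / 9.38 = 22100 s = 368 min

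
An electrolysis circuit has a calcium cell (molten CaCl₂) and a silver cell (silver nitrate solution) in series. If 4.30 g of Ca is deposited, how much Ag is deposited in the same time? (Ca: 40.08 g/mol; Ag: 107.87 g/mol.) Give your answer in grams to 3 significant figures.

23.1 g

n(Ca) = 4.30 / 40.08 = 0.1073 mol
Ca²⁺ + 2e⁻ → Ca, so n(e⁻) = 2 × 0.1073 = 0.2146 mol
Same current for the same time ⇒ same n(e⁻) = 0.2146 mol in both cells.
Ag⁺ + e⁻ → Ag, so n(Ag) = 0.2146 mol
m(Ag) = 0.2146 × 107.87 = 23.1 g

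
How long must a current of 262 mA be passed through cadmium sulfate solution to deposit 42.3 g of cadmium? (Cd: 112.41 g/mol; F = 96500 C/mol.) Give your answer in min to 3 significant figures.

4620 min

n(Cd) = 42.3 / 112.41 = 0.3763 mol
Cd²⁺ + 2e⁻ → Cd, so n(e⁻) = 2 × 0.3763 = 0.7526 mol
Q = 0.7526 × 96500 = 72630 C
t = Q / I = 72630 / 0.262 = 2.772×10^5 s = 4620 min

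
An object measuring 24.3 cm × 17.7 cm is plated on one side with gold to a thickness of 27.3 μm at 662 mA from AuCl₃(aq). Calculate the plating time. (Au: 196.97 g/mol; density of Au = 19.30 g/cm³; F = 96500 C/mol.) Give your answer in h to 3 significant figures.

Plated area = 24.3 × 17.7 = 430.1 cm²
Volume = 430.1 × 27.3×10⁻⁴ cm = 1.174 cm³
m(Au) = 1.174 × 19.30 = 22.66 g
n(Au) = 22.66 / 196.97 = 0.1150 mol; n(e⁻) = 3 × 0.1150 = 0.3450 mol
Q = 0.3450 × 96500 = 33290 C
t = 33290 / 0.662 = 50290 s = 14.0 h

14.0 h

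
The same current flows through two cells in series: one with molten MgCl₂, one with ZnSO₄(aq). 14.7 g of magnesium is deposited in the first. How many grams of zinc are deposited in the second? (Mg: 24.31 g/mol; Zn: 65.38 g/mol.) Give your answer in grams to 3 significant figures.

39.5 g

n(Mg) = 14.7 / 24.31 = 0.6047 mol
Mg²⁺ + 2e⁻ → Mg, so n(e⁻) = 2 × 0.6047 = 1.209 mol
The cells are in series, so the same charge (and hence the same n(e⁻) = 1.209 mol) passes through both.
Zn²⁺ + 2e⁻ → Zn, so n(Zn) = 1.209 / 2 = 0.6045 mol
m(Zn) = 0.6045 × 65.38 = 39.5 g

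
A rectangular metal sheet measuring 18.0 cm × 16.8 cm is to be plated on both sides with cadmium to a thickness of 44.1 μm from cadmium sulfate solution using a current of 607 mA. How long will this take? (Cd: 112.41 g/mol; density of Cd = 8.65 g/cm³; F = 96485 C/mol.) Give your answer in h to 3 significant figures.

18.1 h

Plated area = 2 × 18.0 × 16.8 = 604.8 cm²
Volume = 604.8 × 44.1×10⁻⁴ cm = 2.667 cm³
m(Cd) = 2.667 × 8.65 = 23.07 g
n(Cd) = 23.07 / 112.41 = 0.2052 mol; n(e⁻) = 2 × 0.2052 = 0.4104 mol
Q = 0.4104 × 96485 = 39600 C
t = 39600 / 0.607 = 65240 s = 18.1 h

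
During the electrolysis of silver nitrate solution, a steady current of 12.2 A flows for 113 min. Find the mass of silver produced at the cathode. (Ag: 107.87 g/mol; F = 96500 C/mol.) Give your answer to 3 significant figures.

Q = It = 12.2 × 6780 = 82720 C
n(e⁻) = 82720 / 96500 = 0.8572 mol
Ag⁺ + e⁻ → Ag, so n(Ag) = 0.8572 mol
m = 0.8572 × 107.87 = 92.5 g

92.5 g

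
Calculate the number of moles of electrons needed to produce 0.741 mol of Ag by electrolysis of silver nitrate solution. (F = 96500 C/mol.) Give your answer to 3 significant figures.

Ag⁺ + e⁻ → Ag, so n(e⁻) = 1 × 0.741 = 0.7410 mol

0.741 mol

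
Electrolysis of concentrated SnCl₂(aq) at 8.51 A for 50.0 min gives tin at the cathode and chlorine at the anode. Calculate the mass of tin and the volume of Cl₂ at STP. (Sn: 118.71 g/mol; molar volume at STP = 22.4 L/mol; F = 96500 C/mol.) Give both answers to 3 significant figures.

Q = 8.51 × 3000 = 25530 C; n(e⁻) = 25530 / 96500 = 0.2646 mol
Cathode: Sn²⁺ + 2e⁻ → Sn → n(Sn) = 0.2646/2 = 0.1323 mol → 15.7 g
Anode: 2Cl⁻ → Cl₂ + 2e⁻ → n(Cl₂) = 0.2646/2 = 0.1323 mol → 2.96 L

15.7 g Sn; 2.96 L Cl₂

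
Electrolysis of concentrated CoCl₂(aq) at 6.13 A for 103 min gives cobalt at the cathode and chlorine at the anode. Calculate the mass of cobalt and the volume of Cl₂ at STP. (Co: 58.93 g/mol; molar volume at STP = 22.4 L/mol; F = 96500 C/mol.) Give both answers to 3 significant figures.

11.6 g Co; 4.40 L Cl₂

Q = 6.13 × 6180 = 37880 C; n(e⁻) = 37880 / 96500 = 0.3925 mol
Cathode: Co²⁺ + 2e⁻ → Co → n(Co) = 0.3925/2 = 0.1963 mol → 11.6 g
Anode: 2Cl⁻ → Cl₂ + 2e⁻ → n(Cl₂) = 0.3925/2 = 0.1963 mol → 4.40 L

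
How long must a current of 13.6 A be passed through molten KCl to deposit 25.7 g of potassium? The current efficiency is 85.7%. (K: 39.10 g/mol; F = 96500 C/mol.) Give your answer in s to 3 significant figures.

5440 s

n(K) = 25.7 / 39.10 = 0.6573 mol
K⁺ + e⁻ → K, so n(e⁻) = 0.6573 mol
Q = 0.6573 × 96500 / 0.857 = 74010 C
t = Q / I = 74010 / 13.6 = 5442 s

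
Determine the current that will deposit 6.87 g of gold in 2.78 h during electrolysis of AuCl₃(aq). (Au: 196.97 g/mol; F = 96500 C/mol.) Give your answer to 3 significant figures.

n(Au) = 6.87 / 196.97 = 0.03488 mol
Au³⁺ + 3e⁻ → Au, so n(e⁻) = 3 × 0.03488 = 0.1046 mol
Q = 0.1046 × 96500 = 10090 C
I = Q / t = 10090 / 10008 s = 1.01 A

1.01 A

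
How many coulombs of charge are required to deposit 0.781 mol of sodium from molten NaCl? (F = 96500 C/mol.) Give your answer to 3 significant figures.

Na⁺ + e⁻ → Na, so n(e⁻) = 1 × 0.781 = 0.7810 mol
Q = 0.7810 × 96500 = 75370 C

75400 C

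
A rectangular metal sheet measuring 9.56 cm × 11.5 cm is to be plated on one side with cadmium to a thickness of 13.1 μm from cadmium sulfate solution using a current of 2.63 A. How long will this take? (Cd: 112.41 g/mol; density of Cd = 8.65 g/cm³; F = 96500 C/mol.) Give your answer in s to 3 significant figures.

813 s

Plated area = 9.56 × 11.5 = 109.9 cm²
Volume = 109.9 × 13.1×10⁻⁴ cm = 0.1440 cm³
m(Cd) = 0.1440 × 8.65 = 1.246 g
n(Cd) = 1.246 / 112.41 = 0.01108 mol; n(e⁻) = 2 × 0.01108 = 0.02216 mol
Q = 0.02216 × 96500 = 2138 C
t = 2138 / 2.63 = 812.9 s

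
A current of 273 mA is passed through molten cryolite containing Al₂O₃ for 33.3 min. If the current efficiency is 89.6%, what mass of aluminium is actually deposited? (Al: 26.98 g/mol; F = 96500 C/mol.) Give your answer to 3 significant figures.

0.0455 g

Q = 0.273 × 1998 = 545.5 C
n(e⁻) = 545.5 / 96500 = 0.005653 mol
Al³⁺ + 3e⁻ → Al, so theoretical m(Al) = 0.001884 × 26.98 = 0.05083 g
Actual mass = 89.6% × 0.05083 = 0.0455 g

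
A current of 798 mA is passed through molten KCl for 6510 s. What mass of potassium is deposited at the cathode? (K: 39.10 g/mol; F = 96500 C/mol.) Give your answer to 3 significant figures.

Q = 0.798 A × 6510 s = 5195 C
n(e⁻) = 5195 / 96500 = 0.05383 mol
K⁺ + e⁻ → K, so n(K) = 0.05383 mol
m = 0.05383 × 39.10 = 2.10 g

2.10 g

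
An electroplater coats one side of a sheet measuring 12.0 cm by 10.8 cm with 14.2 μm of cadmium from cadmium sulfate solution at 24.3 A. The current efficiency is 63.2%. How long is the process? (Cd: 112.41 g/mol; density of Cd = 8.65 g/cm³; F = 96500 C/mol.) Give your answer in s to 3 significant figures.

178 s

Plated area = 12.0 × 10.8 = 129.6 cm²
Volume = 129.6 × 14.2×10⁻⁴ cm = 0.1840 cm³
m(Cd) = 0.1840 × 8.65 = 1.592 g
n(Cd) = 1.592 / 112.41 = 0.01416 mol; n(e⁻) = 2 × 0.01416 = 0.02832 mol
Q = 0.02832 × 96500 / 0.632 = 4324 C
t = 4324 / 24.3 = 177.9 s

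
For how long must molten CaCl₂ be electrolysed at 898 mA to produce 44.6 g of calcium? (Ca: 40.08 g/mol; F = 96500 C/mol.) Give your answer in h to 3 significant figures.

66.4 h

n(Ca) = 44.6 / 40.08 = 1.113 mol
Ca²⁺ + 2e⁻ → Ca, so n(e⁻) = 2 × 1.113 = 2.226 mol
Q = 2.226 × 96500 = 2.148×10^5 C
t = Q / I = 2.148×10^5 / 0.898 = 2.392×10^5 s = 66.4 h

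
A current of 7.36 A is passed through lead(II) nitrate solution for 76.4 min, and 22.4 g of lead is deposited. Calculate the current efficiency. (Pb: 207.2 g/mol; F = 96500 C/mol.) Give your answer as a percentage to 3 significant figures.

61.8%

Q = 7.36 × 4584 = 33740 C
n(e⁻) = 33740 / 96500 = 0.3496 mol
Pb²⁺ + 2e⁻ → Pb, so theoretical n(Pb) = 0.1748 mol → 36.22 g
Efficiency = 22.4 / 36.22 = 0.6184 = 61.8%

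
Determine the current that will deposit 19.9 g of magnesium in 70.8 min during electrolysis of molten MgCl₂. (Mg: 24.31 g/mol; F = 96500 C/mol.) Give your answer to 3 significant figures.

n(Mg) = 19.9 / 24.31 = 0.8186 mol
Mg²⁺ + 2e⁻ → Mg, so n(e⁻) = 2 × 0.8186 = 1.637 mol
Q = 1.637 × 96500 = 1.580×10^5 C
I = Q / t = 1.580×10^5 / 4248 s = 37.2 A

37.2 A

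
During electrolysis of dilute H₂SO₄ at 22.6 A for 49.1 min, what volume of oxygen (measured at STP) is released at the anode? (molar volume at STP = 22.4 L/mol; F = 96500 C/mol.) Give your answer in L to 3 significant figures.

Q = It = 22.6 × 2946 = 66580 C
Moles of electrons = 66580 / 96500 = 0.6899 mol
2H₂O → O₂ + 4H⁺ + 4e⁻, so n(O₂) = 0.6899 / 4 = 0.1725 mol
V = 0.1725 × 22.4 = 3.864 L

3.86 L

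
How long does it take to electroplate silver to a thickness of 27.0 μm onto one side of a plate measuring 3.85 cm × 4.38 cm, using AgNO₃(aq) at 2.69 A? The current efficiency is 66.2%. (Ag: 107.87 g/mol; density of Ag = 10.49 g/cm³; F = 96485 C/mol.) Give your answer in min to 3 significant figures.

4.00 min

Plated area = 3.85 × 4.38 = 16.86 cm²
Volume = 16.86 × 27.0×10⁻⁴ cm = 0.04552 cm³
m(Ag) = 0.04552 × 10.49 = 0.4775 g
n(Ag) = 0.4775 / 107.87 = 0.004427 mol; n(e⁻) = 0.004427 mol
Q = 0.004427 × 96485 / 0.662 = 645.2 C
t = 645.2 / 2.69 = 239.9 s = 4.00 min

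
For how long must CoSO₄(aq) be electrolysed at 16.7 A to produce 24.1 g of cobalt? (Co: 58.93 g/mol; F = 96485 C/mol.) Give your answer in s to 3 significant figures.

4730 s

n(Co) = 24.1 / 58.93 = 0.4090 mol
Co²⁺ + 2e⁻ → Co, so n(e⁻) = 2 × 0.4090 = 0.8180 mol
Q = 0.8180 × 96485 = 78920 C
t = Q / I = 78920 / 16.7 = 4726 s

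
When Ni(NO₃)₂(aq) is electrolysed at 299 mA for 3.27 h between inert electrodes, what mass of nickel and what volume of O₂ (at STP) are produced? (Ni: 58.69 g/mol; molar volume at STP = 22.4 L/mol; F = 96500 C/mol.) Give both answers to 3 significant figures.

Q = 0.299 × 11772 = 3520 C; n(e⁻) = 3520 / 96500 = 0.03648 mol
Cathode: Ni²⁺ + 2e⁻ → Ni → n(Ni) = 0.03648/2 = 0.01824 mol → 1.07 g
Anode: 2H₂O → O₂ + 4H⁺ + 4e⁻ → n(O₂) = 0.03648/4 = 0.009120 mol → 0.204 L

1.07 g Ni; 0.204 L O₂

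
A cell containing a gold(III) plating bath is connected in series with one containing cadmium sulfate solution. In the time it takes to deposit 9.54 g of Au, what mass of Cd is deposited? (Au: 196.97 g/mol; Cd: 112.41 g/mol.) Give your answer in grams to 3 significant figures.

8.17 g

n(Au) = 9.54 / 196.97 = 0.04843 mol
Au³⁺ + 3e⁻ → Au, so n(e⁻) = 3 × 0.04843 = 0.1453 mol
Same current for the same time ⇒ same n(e⁻) = 0.1453 mol in both cells.
Cd²⁺ + 2e⁻ → Cd, so n(Cd) = 0.1453 / 2 = 0.07265 mol
m(Cd) = 0.07265 × 112.41 = 8.17 g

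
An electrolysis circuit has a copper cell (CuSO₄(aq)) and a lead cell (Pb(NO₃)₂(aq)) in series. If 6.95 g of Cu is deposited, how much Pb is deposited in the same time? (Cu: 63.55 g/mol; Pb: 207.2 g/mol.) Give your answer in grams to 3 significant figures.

n(Cu) = 6.95 / 63.55 = 0.1094 mol
Cu²⁺ + 2e⁻ → Cu, so n(e⁻) = 2 × 0.1094 = 0.2188 mol
Same current for the same time ⇒ same n(e⁻) = 0.2188 mol in both cells.
Pb²⁺ + 2e⁻ → Pb, so n(Pb) = 0.2188 / 2 = 0.1094 mol
m(Pb) = 0.1094 × 207.2 = 22.7 g

22.7 g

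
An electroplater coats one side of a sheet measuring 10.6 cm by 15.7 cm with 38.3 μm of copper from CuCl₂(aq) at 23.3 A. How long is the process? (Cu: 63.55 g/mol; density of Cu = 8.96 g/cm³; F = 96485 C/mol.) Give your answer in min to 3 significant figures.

Plated area = 10.6 × 15.7 = 166.4 cm²
Volume = 166.4 × 38.3×10⁻⁴ cm = 0.6373 cm³
m(Cu) = 0.6373 × 8.96 = 5.710 g
n(Cu) = 5.710 / 63.55 = 0.08985 mol; n(e⁻) = 2 × 0.08985 = 0.1797 mol
Q = 0.1797 × 96485 = 17340 C
t = 17340 / 23.3 = 744.2 s = 12.4 min

12.4 min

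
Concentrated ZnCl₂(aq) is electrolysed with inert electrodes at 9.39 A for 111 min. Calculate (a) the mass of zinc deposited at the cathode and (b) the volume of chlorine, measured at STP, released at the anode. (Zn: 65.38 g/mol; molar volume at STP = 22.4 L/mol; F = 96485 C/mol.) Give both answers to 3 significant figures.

Q = 9.39 × 6660 = 62540 C; n(e⁻) = 62540 / 96485 = 0.6482 mol
Cathode: Zn²⁺ + 2e⁻ → Zn → n(Zn) = 0.6482/2 = 0.3241 mol → 21.2 g
Anode: 2Cl⁻ → Cl₂ + 2e⁻ → n(Cl₂) = 0.6482/2 = 0.3241 mol → 7.26 L

21.2 g Zn; 7.26 L Cl₂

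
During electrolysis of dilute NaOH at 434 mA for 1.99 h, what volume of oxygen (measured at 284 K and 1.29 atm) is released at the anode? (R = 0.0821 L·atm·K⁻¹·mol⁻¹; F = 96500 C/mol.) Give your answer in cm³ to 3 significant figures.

Charge passed = 0.434 × 7164 = 3109 C
Moles of electrons = 3109 / 96500 = 0.03222 mol
2H₂O → O₂ + 4H⁺ + 4e⁻, so n(O₂) = 0.03222 / 4 = 0.008055 mol
V = nRT/P = 0.008055 × 0.0821 × 284 / 1.29 = 0.1456 L
= 146 cm³

146 cm³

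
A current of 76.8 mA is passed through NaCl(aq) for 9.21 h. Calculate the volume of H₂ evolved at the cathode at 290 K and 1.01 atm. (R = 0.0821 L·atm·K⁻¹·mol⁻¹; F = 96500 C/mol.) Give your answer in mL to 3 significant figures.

Charge passed = 0.0768 × 33156 = 2546 C
n(e⁻) = Q/F = 2546/96500 = 0.02638 mol
2H⁺ + 2e⁻ → H₂, so n(H₂) = 0.02638 / 2 = 0.01319 mol
V = nRT/P = 0.01319 × 0.0821 × 290 / 1.01 = 0.3109 L
= 311 mL

311 mL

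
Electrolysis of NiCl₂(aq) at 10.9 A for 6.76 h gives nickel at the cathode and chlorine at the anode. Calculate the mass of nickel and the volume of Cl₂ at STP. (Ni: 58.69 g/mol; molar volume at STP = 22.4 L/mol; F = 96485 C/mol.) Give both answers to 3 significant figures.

80.7 g Ni; 30.8 L Cl₂

Q = 10.9 × 24336 = 2.653×10^5 C; n(e⁻) = 2.653×10^5 / 96485 = 2.750 mol
Cathode: Ni²⁺ + 2e⁻ → Ni → n(Ni) = 2.750/2 = 1.375 mol → 80.7 g
Anode: 2Cl⁻ → Cl₂ + 2e⁻ → n(Cl₂) = 2.750/2 = 1.375 mol → 30.8 L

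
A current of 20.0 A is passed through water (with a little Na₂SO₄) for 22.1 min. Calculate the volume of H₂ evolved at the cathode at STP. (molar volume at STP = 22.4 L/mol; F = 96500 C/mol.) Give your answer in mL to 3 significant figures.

3080 mL

Q = 20.0 A × 1326 s = 26520 C
n(e⁻) = 26520 / 96500 = 0.2748 mol
2H⁺ + 2e⁻ → H₂, so n(H₂) = 0.2748 / 2 = 0.1374 mol
V = 0.1374 × 22.4 = 3.078 L
= 3080 mL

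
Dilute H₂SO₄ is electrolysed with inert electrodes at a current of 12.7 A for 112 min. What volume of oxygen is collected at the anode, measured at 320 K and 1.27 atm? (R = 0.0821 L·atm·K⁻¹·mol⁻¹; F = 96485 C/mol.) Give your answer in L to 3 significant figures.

4.57 L

Charge passed = 12.7 × 6720 = 85340 C
Moles of electrons = 85340 / 96485 = 0.8845 mol
2H₂O → O₂ + 4H⁺ + 4e⁻, so n(O₂) = 0.8845 / 4 = 0.2211 mol
V = nRT/P = 0.2211 × 0.0821 × 320 / 1.27 = 4.574 L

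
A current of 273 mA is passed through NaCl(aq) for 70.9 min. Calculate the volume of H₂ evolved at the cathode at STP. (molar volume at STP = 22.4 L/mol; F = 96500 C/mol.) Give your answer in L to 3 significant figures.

Q = 0.273 A × 4254 s = 1161 C
n(e⁻) = Q/F = 1161/96500 = 0.01203 mol
2H⁺ + 2e⁻ → H₂, so n(H₂) = 0.01203 / 2 = 0.006015 mol
V = 0.006015 × 22.4 = 0.1347 L

0.135 L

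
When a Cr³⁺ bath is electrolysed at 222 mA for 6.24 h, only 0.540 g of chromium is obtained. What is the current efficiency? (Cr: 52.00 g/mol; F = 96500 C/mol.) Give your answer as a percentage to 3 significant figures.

Q = 0.222 × 22464 = 4987 C
n(e⁻) = 4987 / 96500 = 0.05168 mol
Cr³⁺ + 3e⁻ → Cr, so theoretical n(Cr) = 0.01723 mol → 0.8960 g
Efficiency = 0.540 / 0.8960 = 0.6027 = 60.3%

60.3%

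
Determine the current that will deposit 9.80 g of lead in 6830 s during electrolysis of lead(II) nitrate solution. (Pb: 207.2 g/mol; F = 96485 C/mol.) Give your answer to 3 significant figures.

n(Pb) = 9.80 / 207.2 = 0.04730 mol
Pb²⁺ + 2e⁻ → Pb, so n(e⁻) = 2 × 0.04730 = 0.09460 mol
Q = 0.09460 × 96485 = 9127 C
I = Q / t = 9127 / 6830 s = 1.34 A

1.34 A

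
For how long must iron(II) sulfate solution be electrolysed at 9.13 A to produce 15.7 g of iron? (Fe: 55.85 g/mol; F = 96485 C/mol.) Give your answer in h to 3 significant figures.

1.65 h

n(Fe) = 15.7 / 55.85 = 0.2811 mol
Fe²⁺ + 2e⁻ → Fe, so n(e⁻) = 2 × 0.2811 = 0.5622 mol
Q = 0.5622 × 96485 = 54240 C
t = Q / I = 54240 / 9.13 = 5941 s = 1.65 h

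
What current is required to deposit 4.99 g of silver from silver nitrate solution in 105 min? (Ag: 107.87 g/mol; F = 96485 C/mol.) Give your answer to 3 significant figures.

0.708 A

n(Ag) = 4.99 / 107.87 = 0.04626 mol
Ag⁺ + e⁻ → Ag, so n(e⁻) = 0.04626 mol
Q = 0.04626 × 96485 = 4463 C
I = Q / t = 4463 / 6300 s = 0.708 A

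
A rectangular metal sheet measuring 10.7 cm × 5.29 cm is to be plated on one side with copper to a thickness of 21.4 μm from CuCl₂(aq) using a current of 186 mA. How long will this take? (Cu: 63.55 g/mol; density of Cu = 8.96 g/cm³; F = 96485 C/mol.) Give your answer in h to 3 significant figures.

Plated area = 10.7 × 5.29 = 56.60 cm²
Volume = 56.60 × 21.4×10⁻⁴ cm = 0.1211 cm³
m(Cu) = 0.1211 × 8.96 = 1.085 g
n(Cu) = 1.085 / 63.55 = 0.01707 mol; n(e⁻) = 2 × 0.01707 = 0.03414 mol
Q = 0.03414 × 96485 = 3294 C
t = 3294 / 0.186 = 17710 s = 4.92 h

4.92 h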